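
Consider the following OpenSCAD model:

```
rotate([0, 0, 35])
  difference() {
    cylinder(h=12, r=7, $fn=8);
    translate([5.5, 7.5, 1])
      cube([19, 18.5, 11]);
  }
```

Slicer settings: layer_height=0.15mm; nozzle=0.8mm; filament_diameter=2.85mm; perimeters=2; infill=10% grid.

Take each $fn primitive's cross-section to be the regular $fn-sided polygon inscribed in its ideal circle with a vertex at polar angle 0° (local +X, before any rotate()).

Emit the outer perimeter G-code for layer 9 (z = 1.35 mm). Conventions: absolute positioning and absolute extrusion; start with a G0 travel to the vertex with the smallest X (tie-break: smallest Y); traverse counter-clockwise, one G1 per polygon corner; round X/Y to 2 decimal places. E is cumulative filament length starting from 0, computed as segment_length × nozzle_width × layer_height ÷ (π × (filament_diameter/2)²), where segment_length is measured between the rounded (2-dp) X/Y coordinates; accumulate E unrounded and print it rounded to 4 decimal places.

At z = 1.35 mm: the r=7 cylinder contributes a regular 8-gon of circumradius 7; the cube at (5.5, 7.5) (footprint 19×18.5) is included at this height; Subtracting the remaining from the first: starting from the r=7 cylinder, the 19×18.5 cube at (5.5, 7.5) misses the remaining region (no effect) — 1 connected region; (rotated 35° about Z; rotation is an isometry so areas/perimeters/island counts are preserved). The outline is a single polygon with 8 vertices. Extrusion per mm of travel: 0.8 × 0.15 / (π × 1.425²) = 0.018811. Accumulating E over each segment gives final E = 0.8060.

G0 X-6.89 Y1.22 Z1.35
G1 X-5.73 Y-4.02 E0.1010
G1 X-1.22 Y-6.89 E0.2015
G1 X4.02 Y-5.73 E0.3025
G1 X6.89 Y-1.22 E0.4030
G1 X5.73 Y4.02 E0.5040
G1 X1.22 Y6.89 E0.6045
G1 X-4.02 Y5.73 E0.7055
G1 X-6.89 Y1.22 E0.8060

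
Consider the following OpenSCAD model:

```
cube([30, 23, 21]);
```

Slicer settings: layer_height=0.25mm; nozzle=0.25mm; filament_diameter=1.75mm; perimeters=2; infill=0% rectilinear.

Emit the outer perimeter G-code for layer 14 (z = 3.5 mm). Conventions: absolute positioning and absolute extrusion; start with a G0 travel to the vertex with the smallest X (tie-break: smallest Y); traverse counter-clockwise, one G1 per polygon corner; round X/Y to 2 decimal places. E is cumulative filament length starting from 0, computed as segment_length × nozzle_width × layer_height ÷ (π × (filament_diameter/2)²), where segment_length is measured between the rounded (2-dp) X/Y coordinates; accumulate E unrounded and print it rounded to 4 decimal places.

At z = 3.5 mm: the cube is present — its section is the full 30×23 rectangle. The outline is a single polygon with 4 vertices. Extrusion per mm of travel: 0.25 × 0.25 / (π × 0.875²) = 0.025984. Accumulating E over each segment gives final E = 2.7544.

G0 X0.00 Y0.00 Z3.50
G1 X30.00 Y0.00 E0.7795
G1 X30.00 Y23.00 E1.3772
G1 X0.00 Y23.00 E2.1567
G1 X0.00 Y0.00 E2.7544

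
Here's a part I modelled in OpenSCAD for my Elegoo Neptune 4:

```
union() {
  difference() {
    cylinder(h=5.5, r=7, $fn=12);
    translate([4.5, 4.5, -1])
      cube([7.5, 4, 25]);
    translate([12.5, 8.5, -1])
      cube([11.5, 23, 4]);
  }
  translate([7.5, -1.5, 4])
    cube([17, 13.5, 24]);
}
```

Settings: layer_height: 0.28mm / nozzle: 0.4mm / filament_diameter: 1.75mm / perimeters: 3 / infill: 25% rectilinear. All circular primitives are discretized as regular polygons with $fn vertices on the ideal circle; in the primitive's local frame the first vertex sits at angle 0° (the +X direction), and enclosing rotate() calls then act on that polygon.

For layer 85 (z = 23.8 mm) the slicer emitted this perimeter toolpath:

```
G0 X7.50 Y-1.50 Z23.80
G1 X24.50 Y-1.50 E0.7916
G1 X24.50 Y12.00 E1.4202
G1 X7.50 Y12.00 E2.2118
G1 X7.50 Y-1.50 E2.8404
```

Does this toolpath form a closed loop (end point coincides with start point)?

Start point (G0): (7.50, -1.50). End point (last G1): the path returns to the start — closed.

yes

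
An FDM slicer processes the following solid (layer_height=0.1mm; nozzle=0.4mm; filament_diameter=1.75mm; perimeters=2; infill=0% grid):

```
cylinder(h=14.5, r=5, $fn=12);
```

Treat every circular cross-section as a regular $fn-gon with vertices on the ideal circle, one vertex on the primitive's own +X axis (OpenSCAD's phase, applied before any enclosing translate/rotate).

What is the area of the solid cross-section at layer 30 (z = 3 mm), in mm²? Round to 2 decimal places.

75.00 mm²

At z = 3 mm: the cylinder: section is a regular 12-gon, circumradius r=5 (area = (12/2)·5.000²·sin(360°/12) = 75.00 mm²). Overall, the cross-section is a single solid region. Net area = 75.00 mm².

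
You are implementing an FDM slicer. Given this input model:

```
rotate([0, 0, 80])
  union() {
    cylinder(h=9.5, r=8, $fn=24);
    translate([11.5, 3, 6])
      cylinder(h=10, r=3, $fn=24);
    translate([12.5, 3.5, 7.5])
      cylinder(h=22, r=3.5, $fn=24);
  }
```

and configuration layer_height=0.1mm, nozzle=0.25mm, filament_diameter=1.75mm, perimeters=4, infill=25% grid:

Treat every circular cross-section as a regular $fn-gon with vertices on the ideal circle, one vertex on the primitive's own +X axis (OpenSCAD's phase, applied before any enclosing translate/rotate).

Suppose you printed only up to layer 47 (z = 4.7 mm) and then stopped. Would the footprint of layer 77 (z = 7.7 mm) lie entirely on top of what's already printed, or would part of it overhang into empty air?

part overhangs

Compare the two slices. At z = 4.7: the r=8 cylinder gives a regular 24-gon of circumradius 8 (constant along its height) (area = (24/2)·8.000²·sin(360°/24) = 198.77 mm²); the cylinder at (11.5, 3) is not intersected at this z (z outside [6, 16]); the cylinder at (12.5, 3.5) does not reach this height (z outside [7.5, 29.5]); Taking the union: only the r=8 cylinder is present, so the union is just that shape — area = 198.77 mm²; (rotated 80° about Z; rotation is an isometry so areas/perimeters/island counts are preserved). At z = 7.7: the r=8 cylinder contributes a regular 24-gon of circumradius 8 (area = (24/2)·8.000²·sin(360°/24) = 198.77 mm²); the r=3 cylinder at (11.5, 3) gives a regular 24-gon of circumradius 3 (constant along its height) (area = (24/2)·3.000²·sin(360°/24) = 27.95 mm²); the cylinder at (12.5, 3.5): section is a regular 24-gon, circumradius r=3.5 (area = (24/2)·3.500²·sin(360°/24) = 38.05 mm²); Combining (union): the regions partially overlap — summed areas 264.77 mm² minus the doubly-counted overlap 25.07 mm² gives 239.70 mm² — area = 239.70 mm²; (rotated 80° about Z; rotation is an isometry so areas/perimeters/island counts are preserved). Checking containment: at z = 7.7 the cross-section extends beyond the z = 4.7 cross-section by about 40.93 mm².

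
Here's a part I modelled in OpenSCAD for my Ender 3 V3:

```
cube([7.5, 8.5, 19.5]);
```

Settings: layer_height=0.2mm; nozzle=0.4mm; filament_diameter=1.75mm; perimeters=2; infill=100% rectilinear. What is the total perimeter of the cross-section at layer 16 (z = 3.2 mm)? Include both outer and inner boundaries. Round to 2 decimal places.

32.00 mm

At z = 3.2 mm: the cube is present — its section is the full 7.5×8.5 rectangle (perimeter 32.00 mm). Overall, the cross-section is a single solid region. Total boundary length (outer) = 32.00 mm.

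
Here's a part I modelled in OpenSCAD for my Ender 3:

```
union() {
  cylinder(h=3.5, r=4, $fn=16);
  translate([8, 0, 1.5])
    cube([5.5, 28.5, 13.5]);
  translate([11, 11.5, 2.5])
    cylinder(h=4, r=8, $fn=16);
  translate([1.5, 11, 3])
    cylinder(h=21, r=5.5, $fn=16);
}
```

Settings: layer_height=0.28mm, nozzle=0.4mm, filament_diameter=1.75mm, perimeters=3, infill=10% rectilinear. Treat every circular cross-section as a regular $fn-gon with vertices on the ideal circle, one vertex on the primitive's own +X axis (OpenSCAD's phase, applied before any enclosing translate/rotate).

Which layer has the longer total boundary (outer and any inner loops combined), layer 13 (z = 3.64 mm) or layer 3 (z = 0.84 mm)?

layer 13 (z = 3.64 mm)

Layer 13 (z = 3.64): the cylinder does not reach this height (z outside [0, 3.5]); the 5.5×28.5 cube at (8, 0) contributes its full rectangle (perimeter 68.00 mm); the cylinder at (11, 11.5): section is a regular 16-gon, circumradius r=8 (perimeter = 2·16·8.000·sin(180°/16) = 49.94 mm); the cylinder at (1.5, 11): section is a regular 16-gon, circumradius r=5.5 (perimeter = 2·16·5.500·sin(180°/16) = 34.34 mm); Combining (union): the regions partially overlap (shared area 108.83 mm²), so the edge portions inside another operand are dropped and the merged outline is re-measured after clipping — boundary = 91.03 mm. So its perimeter = 91.03 mm. Layer 3 (z = 0.84): the r=4 cylinder gives a regular 16-gon of circumradius 4 (constant along its height) (perimeter = 2·16·4.000·sin(180°/16) = 24.97 mm); the cube at (8, 0) does not reach this height (z outside [1.5, 15]); the cylinder at (11, 11.5) does not reach this height (z outside [2.5, 6.5]); the cylinder at (1.5, 11) is absent (z outside [3, 24]); Merging all regions: only the r=4 cylinder is present, so the union is just that shape — boundary = 24.97 mm. So its perimeter = 24.97 mm. Layer 13 is larger (91.03 vs 24.97 mm).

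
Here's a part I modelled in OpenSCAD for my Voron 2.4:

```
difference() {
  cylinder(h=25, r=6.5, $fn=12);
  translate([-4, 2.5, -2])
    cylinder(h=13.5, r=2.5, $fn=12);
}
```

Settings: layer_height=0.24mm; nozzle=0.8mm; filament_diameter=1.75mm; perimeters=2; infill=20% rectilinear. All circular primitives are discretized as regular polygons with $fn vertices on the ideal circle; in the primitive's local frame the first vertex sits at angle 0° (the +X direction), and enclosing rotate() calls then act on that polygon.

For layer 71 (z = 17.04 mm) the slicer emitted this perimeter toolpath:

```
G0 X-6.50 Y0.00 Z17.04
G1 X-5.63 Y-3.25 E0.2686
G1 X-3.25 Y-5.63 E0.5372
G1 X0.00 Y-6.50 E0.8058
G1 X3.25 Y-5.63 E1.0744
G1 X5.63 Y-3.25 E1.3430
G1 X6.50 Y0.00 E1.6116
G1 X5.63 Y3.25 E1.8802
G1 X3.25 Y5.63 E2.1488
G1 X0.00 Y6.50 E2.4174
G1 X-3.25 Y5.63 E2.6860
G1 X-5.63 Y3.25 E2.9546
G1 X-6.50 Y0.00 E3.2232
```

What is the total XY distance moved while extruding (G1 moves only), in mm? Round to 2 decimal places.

Sum the Euclidean lengths of each G1 segment: total = 40.38 mm.

40.38 mm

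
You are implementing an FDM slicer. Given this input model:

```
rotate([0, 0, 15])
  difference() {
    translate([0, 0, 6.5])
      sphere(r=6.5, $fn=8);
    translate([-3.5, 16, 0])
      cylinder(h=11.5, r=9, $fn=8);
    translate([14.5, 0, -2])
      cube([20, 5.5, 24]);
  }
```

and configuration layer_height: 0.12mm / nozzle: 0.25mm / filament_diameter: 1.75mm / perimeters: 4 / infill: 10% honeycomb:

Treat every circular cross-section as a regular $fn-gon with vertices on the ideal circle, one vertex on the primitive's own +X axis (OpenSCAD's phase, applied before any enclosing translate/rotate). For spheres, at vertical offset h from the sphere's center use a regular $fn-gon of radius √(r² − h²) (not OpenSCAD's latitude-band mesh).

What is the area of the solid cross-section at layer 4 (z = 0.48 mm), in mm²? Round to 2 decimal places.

At z = 0.48 mm: the sphere: section is a regular 8-gon, circumradius = √(r²−h²) = √(6.5²−6.02²) = 2.451 (area = (8/2)·2.451²·sin(360°/8) = 17.00 mm²); the r=9 cylinder at (-3.5, 16) gives a regular 8-gon of circumradius 9 (constant along its height) (area = (8/2)·9.000²·sin(360°/8) = 229.10 mm²); the cube at (14.5, 0) (footprint 20×5.5) is included at this height (area 110.00 mm²); Taking the first minus the rest: starting from the r=6.5 sphere (17.00 mm²), the r=9 cylinder at (-3.5, 16) misses the remaining region (no effect); the 20×5.5 cube at (14.5, 0) misses the remaining region (no effect) — area = 17.00 mm²; (rotated 15° about Z; rotation is an isometry so areas/perimeters/island counts are preserved). Overall, the cross-section is a single solid region. Net area = 17.00 mm².

17.00 mm²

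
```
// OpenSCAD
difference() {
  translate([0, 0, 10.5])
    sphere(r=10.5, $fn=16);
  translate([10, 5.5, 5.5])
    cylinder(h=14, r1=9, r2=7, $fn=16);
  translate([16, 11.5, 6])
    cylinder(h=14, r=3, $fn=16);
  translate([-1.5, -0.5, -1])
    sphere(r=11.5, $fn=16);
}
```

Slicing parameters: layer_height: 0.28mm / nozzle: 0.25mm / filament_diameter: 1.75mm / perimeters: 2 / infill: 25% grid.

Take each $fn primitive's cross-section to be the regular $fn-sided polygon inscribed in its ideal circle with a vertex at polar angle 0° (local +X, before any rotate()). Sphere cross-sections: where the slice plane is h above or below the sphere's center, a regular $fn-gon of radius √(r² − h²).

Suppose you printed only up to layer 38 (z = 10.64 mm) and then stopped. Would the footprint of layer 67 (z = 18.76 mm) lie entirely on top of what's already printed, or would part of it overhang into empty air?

part overhangs

Compare the two slices. At z = 10.64: the r=10.5 sphere contributes a regular 16-gon of circumradius √(10.5²−0.14²) = 10.499 (area = (16/2)·10.499²·sin(360°/16) = 337.47 mm²); the cone at (10, 5.5): at t=0.367 of its height the radius interpolates to r₁+(r₂−r₁)t = 8.266, giving a regular 16-gon of that circumradius (area = (16/2)·8.266²·sin(360°/16) = 209.17 mm²); the r=3 cylinder at (16, 11.5) gives a regular 16-gon of circumradius 3 (constant along its height) (area = (16/2)·3.000²·sin(360°/16) = 27.55 mm²); the sphere at (-1.5, -0.5) is absent (|z−center|=11.640 > r=11.5); After the difference (first − rest): starting from the r=10.5 sphere (337.47 mm²), the cone at (10, 5.5) partially overlaps it — only the 71.46 mm² overlap (of its 209.17 mm²) is removed, clipping the outline; the r=3 cylinder at (16, 11.5) misses the remaining region (no effect) — area = 266.00 mm². At z = 18.76: the sphere: section is a regular 16-gon, circumradius = √(r²−h²) = √(10.5²−8.26²) = 6.482 (area = (16/2)·6.482²·sin(360°/16) = 128.65 mm²); the cone at (10, 5.5) contributes a regular 16-gon of circumradius 7.106 (interpolated between r1=9 and r2=7 at t=0.947) (area = (16/2)·7.106²·sin(360°/16) = 154.58 mm²); the r=3 cylinder at (16, 11.5) contributes a regular 16-gon of circumradius 3 (area = (16/2)·3.000²·sin(360°/16) = 27.55 mm²); the sphere at (-1.5, -0.5) does not reach this height (|z−center|=19.760 > r=11.5); Subtracting the remaining from the first: starting from the r=10.5 sphere (128.65 mm²), the cone at (10, 5.5) partially overlaps it — only the 9.54 mm² overlap (of its 154.58 mm²) is removed, clipping the outline; the r=3 cylinder at (16, 11.5) misses the remaining region (no effect) — area = 119.11 mm². Checking containment: at z = 18.76 the cross-section extends beyond the z = 10.64 cross-section by about 9.69 mm².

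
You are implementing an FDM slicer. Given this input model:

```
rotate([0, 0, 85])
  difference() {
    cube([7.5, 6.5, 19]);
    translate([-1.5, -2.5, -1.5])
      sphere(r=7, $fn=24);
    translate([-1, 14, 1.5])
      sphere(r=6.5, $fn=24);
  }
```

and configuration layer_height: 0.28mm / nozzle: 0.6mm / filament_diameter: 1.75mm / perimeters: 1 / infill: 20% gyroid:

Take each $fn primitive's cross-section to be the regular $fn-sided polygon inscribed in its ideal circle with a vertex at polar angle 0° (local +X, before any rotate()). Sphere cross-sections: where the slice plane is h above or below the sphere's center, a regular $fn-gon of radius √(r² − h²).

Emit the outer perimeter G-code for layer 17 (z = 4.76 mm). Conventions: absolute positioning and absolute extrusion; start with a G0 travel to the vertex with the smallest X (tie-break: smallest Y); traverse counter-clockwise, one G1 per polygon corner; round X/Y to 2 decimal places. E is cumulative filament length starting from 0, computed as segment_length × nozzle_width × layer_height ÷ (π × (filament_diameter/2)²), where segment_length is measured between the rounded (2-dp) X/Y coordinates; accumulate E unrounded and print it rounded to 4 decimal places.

At z = 4.76 mm: the 7.5×6.5 cube contributes its full rectangle; the r=7 sphere at (-1.5, -2.5) slices to a regular 24-gon of circumradius 3.132 (√(r²−h²) with h=6.26 from center); the sphere at (-1, 14): section is a regular 24-gon, circumradius = √(r²−h²) = √(6.5²−3.26²) = 5.623; Taking the first minus the rest: starting from the 7.5×6.5 cube, the r=7 sphere at (-1.5, -2.5) partially overlaps it — only the 0.04 mm² overlap (of its 30.48 mm²) is removed, clipping the outline; the r=6.5 sphere at (-1, 14) misses the remaining region (no effect) — 1 connected region; (rotated 85° about Z; rotation is an isometry so areas/perimeters/island counts are preserved). The outline is a single polygon with 6 vertices. Extrusion per mm of travel: 0.6 × 0.28 / (π × 0.875²) = 0.069846. Accumulating E over each segment gives final E = 1.9443.

G0 X-6.48 Y0.57 Z4.76
G1 X-0.24 Y0.02 E0.4375
G1 X-0.21 Y0.08 E0.4422
G1 X0.03 Y0.34 E0.4669
G1 X0.65 Y7.47 E0.9668
G1 X-5.82 Y8.04 E1.4205
G1 X-6.48 Y0.57 E1.9443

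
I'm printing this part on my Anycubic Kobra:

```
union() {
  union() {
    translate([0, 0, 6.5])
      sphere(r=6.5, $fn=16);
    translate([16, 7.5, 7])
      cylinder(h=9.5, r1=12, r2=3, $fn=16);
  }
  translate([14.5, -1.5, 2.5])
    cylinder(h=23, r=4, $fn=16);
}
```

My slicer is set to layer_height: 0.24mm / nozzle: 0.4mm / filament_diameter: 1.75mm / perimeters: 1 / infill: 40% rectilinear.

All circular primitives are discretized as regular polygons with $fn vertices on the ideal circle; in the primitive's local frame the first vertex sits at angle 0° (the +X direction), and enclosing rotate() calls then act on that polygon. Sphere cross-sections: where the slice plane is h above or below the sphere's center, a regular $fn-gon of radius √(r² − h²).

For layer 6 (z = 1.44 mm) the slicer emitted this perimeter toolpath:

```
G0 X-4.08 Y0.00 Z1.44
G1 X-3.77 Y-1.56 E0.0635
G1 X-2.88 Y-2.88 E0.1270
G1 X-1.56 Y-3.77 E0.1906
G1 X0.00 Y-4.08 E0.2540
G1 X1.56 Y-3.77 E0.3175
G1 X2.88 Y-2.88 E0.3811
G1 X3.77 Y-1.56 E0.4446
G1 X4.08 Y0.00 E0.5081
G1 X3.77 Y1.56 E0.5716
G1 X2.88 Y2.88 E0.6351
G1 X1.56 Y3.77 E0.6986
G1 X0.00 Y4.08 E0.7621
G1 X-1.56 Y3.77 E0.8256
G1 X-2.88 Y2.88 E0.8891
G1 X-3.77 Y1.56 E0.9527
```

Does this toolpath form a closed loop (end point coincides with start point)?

no

Start point (G0): (-4.08, 0.00). End point (last G1): the path does not return to the start — open.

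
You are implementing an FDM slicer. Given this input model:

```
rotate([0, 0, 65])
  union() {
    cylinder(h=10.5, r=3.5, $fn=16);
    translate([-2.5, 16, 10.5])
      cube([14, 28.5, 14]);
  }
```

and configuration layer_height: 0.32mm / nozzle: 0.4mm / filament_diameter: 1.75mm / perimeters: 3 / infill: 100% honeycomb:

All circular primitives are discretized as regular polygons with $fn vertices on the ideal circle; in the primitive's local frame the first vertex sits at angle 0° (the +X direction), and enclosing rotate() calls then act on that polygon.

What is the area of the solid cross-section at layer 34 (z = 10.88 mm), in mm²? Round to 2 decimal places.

399.00 mm²

At z = 10.88 mm: the cylinder is not intersected at this z (z outside [0, 10.5]); the 14×28.5 cube at (-2.5, 16) contributes its full rectangle (area 399.00 mm²); Combining (union): only the 14×28.5 cube at (-2.5, 16) is present, so the union is just that shape — area = 399.00 mm²; (whole slice rotated 65° about Z — lengths, areas and connectivity unchanged). Overall, the cross-section is a single solid region. Net area = 399.00 mm².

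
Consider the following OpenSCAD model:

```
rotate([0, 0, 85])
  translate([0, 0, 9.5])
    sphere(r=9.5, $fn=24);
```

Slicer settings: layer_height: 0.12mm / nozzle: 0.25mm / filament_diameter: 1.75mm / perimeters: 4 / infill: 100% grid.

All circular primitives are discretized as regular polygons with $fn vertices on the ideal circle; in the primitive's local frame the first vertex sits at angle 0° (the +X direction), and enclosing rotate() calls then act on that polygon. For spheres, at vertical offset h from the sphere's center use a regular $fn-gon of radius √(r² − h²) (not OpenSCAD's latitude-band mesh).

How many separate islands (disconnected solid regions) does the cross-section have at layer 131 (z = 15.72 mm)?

1

At z = 15.72 mm: the r=9.5 sphere contributes a regular 24-gon of circumradius √(9.5²−6.22²) = 7.181; (rotated 85° about Z; rotation is an isometry so areas/perimeters/island counts are preserved). Overall, the cross-section is a single solid region. Island count = 1.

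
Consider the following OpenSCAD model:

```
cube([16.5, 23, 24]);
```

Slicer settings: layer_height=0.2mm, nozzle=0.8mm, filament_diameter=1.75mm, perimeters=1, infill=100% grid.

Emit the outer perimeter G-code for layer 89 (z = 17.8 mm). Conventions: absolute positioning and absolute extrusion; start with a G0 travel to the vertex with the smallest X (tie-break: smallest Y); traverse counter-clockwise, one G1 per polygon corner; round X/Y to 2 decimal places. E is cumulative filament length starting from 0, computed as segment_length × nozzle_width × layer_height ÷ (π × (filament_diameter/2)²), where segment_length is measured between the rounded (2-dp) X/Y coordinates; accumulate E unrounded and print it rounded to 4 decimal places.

G0 X0.00 Y0.00 Z17.80
G1 X16.50 Y0.00 E1.0976
G1 X16.50 Y23.00 E2.6276
G1 X0.00 Y23.00 E3.7251
G1 X0.00 Y0.00 E5.2551

At z = 17.8 mm: the cube (footprint 16.5×23) is included at this height. The outline is a single polygon with 4 vertices. Extrusion per mm of travel: 0.8 × 0.2 / (π × 0.875²) = 0.066520. Accumulating E over each segment gives final E = 5.2551.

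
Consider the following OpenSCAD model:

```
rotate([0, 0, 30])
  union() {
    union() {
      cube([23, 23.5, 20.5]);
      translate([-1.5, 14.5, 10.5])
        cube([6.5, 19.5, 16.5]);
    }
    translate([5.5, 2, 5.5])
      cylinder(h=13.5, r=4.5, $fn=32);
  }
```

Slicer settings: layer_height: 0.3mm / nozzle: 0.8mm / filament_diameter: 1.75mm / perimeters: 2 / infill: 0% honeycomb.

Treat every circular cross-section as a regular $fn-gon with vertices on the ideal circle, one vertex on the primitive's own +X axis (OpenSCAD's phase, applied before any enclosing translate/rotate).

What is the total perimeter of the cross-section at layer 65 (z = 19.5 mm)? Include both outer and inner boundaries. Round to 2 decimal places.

117.00 mm

At z = 19.5 mm: the 23×23.5 cube contributes its full rectangle (perimeter 93.00 mm); the 6.5×19.5 cube at (-1.5, 14.5) contributes its full rectangle (perimeter 52.00 mm); Merging all regions: the regions partially overlap (shared area 45.00 mm²), so the edge portions inside another operand are dropped and the merged outline is re-measured after clipping — boundary = 117.00 mm; the cylinder at (5.5, 2) does not reach this height (z outside [5.5, 19]); Merging all regions: only the result so far is present, so the union is just that shape — boundary = 117.00 mm; (rotated 30° about Z; rotation is an isometry so areas/perimeters/island counts are preserved). Overall, the cross-section is a single solid region. Total boundary length (outer) = 117.00 mm.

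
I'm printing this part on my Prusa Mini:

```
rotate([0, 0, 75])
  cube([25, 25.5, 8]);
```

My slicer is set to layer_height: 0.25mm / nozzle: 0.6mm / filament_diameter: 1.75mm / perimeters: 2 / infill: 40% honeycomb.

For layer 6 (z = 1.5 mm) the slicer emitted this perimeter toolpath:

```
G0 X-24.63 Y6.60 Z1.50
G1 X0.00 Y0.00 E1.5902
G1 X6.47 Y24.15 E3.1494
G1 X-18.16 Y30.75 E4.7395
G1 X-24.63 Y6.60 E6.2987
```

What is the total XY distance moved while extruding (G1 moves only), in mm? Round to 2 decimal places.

Sum the Euclidean lengths of each G1 segment: total = 101.00 mm.

101.00 mm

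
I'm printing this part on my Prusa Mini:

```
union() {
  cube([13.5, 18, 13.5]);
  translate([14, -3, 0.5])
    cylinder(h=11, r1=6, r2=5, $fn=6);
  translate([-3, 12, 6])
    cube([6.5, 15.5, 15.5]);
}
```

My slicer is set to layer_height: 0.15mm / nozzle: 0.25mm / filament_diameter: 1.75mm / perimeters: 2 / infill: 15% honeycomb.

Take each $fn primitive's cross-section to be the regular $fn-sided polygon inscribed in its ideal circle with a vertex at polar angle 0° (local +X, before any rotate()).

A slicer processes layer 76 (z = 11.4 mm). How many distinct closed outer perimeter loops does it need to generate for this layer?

At z = 11.4 mm: the 13.5×18 cube contributes its full rectangle; the cone at (14, -3) (r1=6→r2=5) has section circumradius 5.009 here — a regular 6-gon; the cube at (-3, 12) (footprint 6.5×15.5) is included at this height; Combining (union): the regions partially overlap (shared area 24.20 mm²), so overlapping operands fuse into one piece — 1 connected region. The result has 1 disconnected region.

1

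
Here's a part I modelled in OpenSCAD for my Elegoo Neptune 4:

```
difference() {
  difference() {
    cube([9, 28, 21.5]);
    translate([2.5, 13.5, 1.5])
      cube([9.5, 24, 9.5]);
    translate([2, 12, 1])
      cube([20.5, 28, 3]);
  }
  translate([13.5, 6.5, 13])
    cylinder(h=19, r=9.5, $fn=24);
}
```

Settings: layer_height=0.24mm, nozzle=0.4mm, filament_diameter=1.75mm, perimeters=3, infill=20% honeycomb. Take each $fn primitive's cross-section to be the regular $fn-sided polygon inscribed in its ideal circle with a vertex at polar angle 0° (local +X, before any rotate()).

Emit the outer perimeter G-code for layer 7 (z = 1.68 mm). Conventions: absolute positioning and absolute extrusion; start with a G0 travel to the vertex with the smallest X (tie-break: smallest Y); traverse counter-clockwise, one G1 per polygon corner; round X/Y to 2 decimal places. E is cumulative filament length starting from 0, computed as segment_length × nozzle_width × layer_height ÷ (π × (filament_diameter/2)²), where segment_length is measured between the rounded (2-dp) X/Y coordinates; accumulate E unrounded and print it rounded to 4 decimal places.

G0 X0.00 Y0.00 Z1.68
G1 X9.00 Y0.00 E0.3592
G1 X9.00 Y12.00 E0.8382
G1 X2.00 Y12.00 E1.1175
G1 X2.00 Y28.00 E1.7561
G1 X0.00 Y28.00 E1.8360
G1 X0.00 Y0.00 E2.9535

At z = 1.68 mm: the cube (footprint 9×28) is included at this height; the cube at (2.5, 13.5) is present — its section is the full 9.5×24 rectangle; the cube at (2, 12) (footprint 20.5×28) is included at this height; Taking the first minus the rest: starting from the 9×28 cube, the 9.5×24 cube at (2.5, 13.5) partially overlaps it — only the 94.25 mm² overlap (of its 228.00 mm²) is removed, clipping the outline; the 20.5×28 cube at (2, 12) partially overlaps it — only the 17.75 mm² overlap (of its 574.00 mm²) is removed, clipping the outline — 1 connected region; the cylinder at (13.5, 6.5) is absent (z outside [13, 32]); After the difference (first − rest): none of the subtracted shapes is present at this height, so that combined region is unchanged — 1 connected region. The outline is a single polygon with 6 vertices. Extrusion per mm of travel: 0.4 × 0.24 / (π × 0.875²) = 0.039912. Accumulating E over each segment gives final E = 2.9535.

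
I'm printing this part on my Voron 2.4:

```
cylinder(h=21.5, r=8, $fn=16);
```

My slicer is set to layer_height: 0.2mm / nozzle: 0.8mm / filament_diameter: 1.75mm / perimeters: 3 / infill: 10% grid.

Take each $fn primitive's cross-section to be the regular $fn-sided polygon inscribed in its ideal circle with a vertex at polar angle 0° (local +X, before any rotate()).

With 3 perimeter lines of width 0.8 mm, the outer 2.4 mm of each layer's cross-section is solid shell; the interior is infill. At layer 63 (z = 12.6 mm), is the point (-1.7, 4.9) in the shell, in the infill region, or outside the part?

At z = 12.6 mm: the r=8 cylinder contributes a regular 16-gon of circumradius 8. Overall, the cross-section is a single solid region. The nearest boundary edge runs (0.00, 8.00)→(-3.06, 7.39); distance from the point to it = 2.71 mm. The point is inside the cross-section and 2.71 mm from the nearest boundary — more than the 2.4 mm shell width (3 × 0.8), so it's in the infill interior.

infill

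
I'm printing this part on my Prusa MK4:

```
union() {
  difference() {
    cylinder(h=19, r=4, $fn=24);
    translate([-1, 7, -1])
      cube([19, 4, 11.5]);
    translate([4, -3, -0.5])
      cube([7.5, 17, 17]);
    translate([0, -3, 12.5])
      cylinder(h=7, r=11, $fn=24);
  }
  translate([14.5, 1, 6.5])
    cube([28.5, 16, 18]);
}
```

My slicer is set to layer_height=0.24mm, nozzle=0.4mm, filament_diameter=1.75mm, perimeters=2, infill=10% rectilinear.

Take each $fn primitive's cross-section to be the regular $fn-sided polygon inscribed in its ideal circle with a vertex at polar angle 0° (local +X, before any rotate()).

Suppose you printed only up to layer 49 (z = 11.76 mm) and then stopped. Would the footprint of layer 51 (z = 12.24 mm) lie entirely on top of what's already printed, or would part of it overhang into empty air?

Compare the two slices. At z = 11.76: the cylinder: section is a regular 24-gon, circumradius r=4 (area = (24/2)·4.000²·sin(360°/24) = 49.69 mm²); the cube at (-1, 7) is not intersected at this z (z outside [-1, 10.5]); the cube at (4, -3) is present — its section is the full 7.5×17 rectangle (area 127.50 mm²); the cylinder at (0, -3) does not reach this height (z outside [12.5, 19.5]); After the difference (first − rest): starting from the r=4 cylinder (49.69 mm²), the 7.5×17 cube at (4, -3) misses the remaining region (no effect) — area = 49.69 mm²; the 28.5×16 cube at (14.5, 1) contributes its full rectangle (area 456.00 mm²); Combining (union): the 2 present regions are separate (no shared area or edge), so areas and boundary lengths simply add and each stays a separate island — area = 505.69 mm². At z = 12.24: the r=4 cylinder contributes a regular 24-gon of circumradius 4 (area = (24/2)·4.000²·sin(360°/24) = 49.69 mm²); the cube at (-1, 7) is not intersected at this z (z outside [-1, 10.5]); the cube at (4, -3) (footprint 7.5×17) is included at this height (area 127.50 mm²); the cylinder at (0, -3) is not intersected at this z (z outside [12.5, 19.5]); Taking the first minus the rest: starting from the r=4 cylinder (49.69 mm²), the 7.5×17 cube at (4, -3) misses the remaining region (no effect) — area = 49.69 mm²; the cube at (14.5, 1) is present — its section is the full 28.5×16 rectangle (area 456.00 mm²); Merging all regions: the 2 present regions are separate (no shared area or edge), so areas and boundary lengths simply add and each stays a separate island — area = 505.69 mm². Checking containment: the cross-section at z = 12.24 is a subset of the cross-section at z = 11.76.

entirely on top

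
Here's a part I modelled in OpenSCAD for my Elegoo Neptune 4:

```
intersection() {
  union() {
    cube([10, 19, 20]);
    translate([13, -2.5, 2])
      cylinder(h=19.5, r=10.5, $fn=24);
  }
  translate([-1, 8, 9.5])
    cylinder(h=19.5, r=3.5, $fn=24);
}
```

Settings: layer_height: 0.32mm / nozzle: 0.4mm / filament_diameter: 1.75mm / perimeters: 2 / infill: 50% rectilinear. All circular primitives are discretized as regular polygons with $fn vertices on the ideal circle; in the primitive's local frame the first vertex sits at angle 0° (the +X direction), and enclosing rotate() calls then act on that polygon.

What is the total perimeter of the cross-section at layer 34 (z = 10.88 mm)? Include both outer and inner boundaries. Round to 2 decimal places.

15.62 mm

At z = 10.88 mm: the cube (footprint 10×19) is included at this height (perimeter 58.00 mm); the cylinder at (13, -2.5): section is a regular 24-gon, circumradius r=10.5 (perimeter = 2·24·10.500·sin(180°/24) = 65.79 mm); Merging all regions: the regions partially overlap (shared area 36.37 mm²), so the edge portions inside another operand are dropped and the merged outline is re-measured after clipping — boundary = 98.21 mm; the cylinder at (-1, 8): section is a regular 24-gon, circumradius r=3.5 (perimeter = 2·24·3.500·sin(180°/24) = 21.93 mm); After intersecting: the r=3.5 cylinder at (-1, 8) partially overlaps the result so far; clipping to the common part keeps 12.16 mm² — boundary = 15.62 mm. Overall, the cross-section is a single solid region. Total boundary length (outer) = 15.62 mm.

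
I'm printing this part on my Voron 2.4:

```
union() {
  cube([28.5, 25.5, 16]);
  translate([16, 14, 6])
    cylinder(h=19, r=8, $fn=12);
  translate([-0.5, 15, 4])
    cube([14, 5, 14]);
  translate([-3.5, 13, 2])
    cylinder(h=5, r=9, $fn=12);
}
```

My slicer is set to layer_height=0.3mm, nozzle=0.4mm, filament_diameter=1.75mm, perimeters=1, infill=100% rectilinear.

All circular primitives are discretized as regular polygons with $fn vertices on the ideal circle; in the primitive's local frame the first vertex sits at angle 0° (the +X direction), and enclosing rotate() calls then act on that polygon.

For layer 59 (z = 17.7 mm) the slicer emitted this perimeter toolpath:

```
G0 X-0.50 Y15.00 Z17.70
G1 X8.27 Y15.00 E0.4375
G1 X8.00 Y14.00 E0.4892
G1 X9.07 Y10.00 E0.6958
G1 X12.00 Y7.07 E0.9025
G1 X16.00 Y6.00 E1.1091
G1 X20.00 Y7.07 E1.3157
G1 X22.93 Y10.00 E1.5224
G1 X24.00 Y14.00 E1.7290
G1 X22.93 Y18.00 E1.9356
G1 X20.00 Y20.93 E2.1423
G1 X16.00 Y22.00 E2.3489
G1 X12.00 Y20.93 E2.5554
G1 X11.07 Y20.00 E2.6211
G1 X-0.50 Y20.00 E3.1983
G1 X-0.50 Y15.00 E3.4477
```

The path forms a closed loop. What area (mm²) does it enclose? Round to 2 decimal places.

Apply the shoelace formula to the sequence of (X, Y) vertices; enclosed area = 240.69 mm².

240.69 mm²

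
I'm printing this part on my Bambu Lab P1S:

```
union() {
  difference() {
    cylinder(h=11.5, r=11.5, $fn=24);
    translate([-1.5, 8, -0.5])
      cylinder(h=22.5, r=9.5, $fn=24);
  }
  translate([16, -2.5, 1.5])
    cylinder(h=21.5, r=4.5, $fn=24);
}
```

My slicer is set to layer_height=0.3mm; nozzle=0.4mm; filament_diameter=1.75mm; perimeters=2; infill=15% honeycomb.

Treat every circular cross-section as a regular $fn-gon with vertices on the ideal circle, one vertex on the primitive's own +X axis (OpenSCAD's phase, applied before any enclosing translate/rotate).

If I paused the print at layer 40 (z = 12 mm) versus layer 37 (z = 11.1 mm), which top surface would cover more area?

Layer 40 (z = 12): the cylinder is not intersected at this z (z outside [0, 11.5]); the cylinder at (-1.5, 8): section is a regular 24-gon, circumradius r=9.5 (area = (24/2)·9.500²·sin(360°/24) = 280.30 mm²); After the difference (first − rest): the first operand is absent here, so nothing remains; the cylinder at (16, -2.5): section is a regular 24-gon, circumradius r=4.5 (area = (24/2)·4.500²·sin(360°/24) = 62.89 mm²); Merging all regions: only the r=4.5 cylinder at (16, -2.5) is present, so the union is just that shape — area = 62.89 mm². So its area = 62.89 mm². Layer 37 (z = 11.1): the cylinder: section is a regular 24-gon, circumradius r=11.5 (area = (24/2)·11.500²·sin(360°/24) = 410.75 mm²); the r=9.5 cylinder at (-1.5, 8) contributes a regular 24-gon of circumradius 9.5 (area = (24/2)·9.500²·sin(360°/24) = 280.30 mm²); Taking the first minus the rest: starting from the r=11.5 cylinder (410.75 mm²), the r=9.5 cylinder at (-1.5, 8) partially overlaps it — only the 174.50 mm² overlap (of its 280.30 mm²) is removed, clipping the outline — area = 236.25 mm²; the r=4.5 cylinder at (16, -2.5) contributes a regular 24-gon of circumradius 4.5 (area = (24/2)·4.500²·sin(360°/24) = 62.89 mm²); Combining (union): the 2 present regions are separate (no shared area or edge), so areas and boundary lengths simply add and each stays a separate island — area = 299.14 mm². So its area = 299.14 mm². Layer 37 is larger (299.14 vs 62.89 mm²).

layer 37 (z = 11.1 mm)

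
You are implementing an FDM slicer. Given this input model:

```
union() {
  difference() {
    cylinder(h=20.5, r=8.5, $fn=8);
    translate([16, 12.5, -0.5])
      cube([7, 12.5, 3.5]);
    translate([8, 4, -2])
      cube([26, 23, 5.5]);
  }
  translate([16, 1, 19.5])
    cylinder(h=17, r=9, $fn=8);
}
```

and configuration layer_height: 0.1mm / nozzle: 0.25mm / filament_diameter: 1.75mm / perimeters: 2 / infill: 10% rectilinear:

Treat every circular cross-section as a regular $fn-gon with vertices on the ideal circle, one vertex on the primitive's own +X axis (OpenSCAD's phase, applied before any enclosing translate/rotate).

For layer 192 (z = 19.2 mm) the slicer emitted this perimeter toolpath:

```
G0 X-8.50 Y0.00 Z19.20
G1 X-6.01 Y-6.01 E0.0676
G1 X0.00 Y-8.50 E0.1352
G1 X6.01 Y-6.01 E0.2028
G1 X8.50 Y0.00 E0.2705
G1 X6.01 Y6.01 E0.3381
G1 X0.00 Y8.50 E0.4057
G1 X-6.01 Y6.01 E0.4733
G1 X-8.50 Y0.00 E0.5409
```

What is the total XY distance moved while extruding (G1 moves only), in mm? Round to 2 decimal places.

Sum the Euclidean lengths of each G1 segment: total = 52.04 mm.

52.04 mm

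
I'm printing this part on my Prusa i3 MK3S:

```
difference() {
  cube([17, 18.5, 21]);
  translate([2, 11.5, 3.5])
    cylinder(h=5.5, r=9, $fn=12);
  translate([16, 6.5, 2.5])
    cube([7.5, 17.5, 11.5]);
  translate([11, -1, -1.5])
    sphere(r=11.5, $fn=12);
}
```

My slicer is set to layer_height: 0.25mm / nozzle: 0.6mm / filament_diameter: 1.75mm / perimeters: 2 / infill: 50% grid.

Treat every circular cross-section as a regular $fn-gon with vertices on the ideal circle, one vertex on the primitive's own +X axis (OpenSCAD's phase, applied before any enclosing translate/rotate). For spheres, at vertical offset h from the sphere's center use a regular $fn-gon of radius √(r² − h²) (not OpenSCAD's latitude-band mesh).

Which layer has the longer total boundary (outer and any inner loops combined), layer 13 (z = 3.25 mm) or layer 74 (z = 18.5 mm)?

layer 74 (z = 18.5 mm)

Layer 13 (z = 3.25): the cube (footprint 17×18.5) is included at this height (perimeter 71.00 mm); the cylinder at (2, 11.5) is absent (z outside [3.5, 9]); the 7.5×17.5 cube at (16, 6.5) contributes its full rectangle (perimeter 50.00 mm); the sphere at (11, -1): section is a regular 12-gon, circumradius = √(r²−h²) = √(11.5²−4.75²) = 10.473 (perimeter = 2·12·10.473·sin(180°/12) = 65.06 mm); Subtracting the remaining from the first: starting from the 17×18.5 cube, the 7.5×17.5 cube at (16, 6.5) partially overlaps it — only the 12.00 mm² overlap (of its 131.25 mm²) is removed, clipping the outline; the r=11.5 sphere at (11, -1) partially overlaps it — only the 122.44 mm² overlap (of its 329.06 mm²) is removed, clipping the outline — boundary = 66.07 mm. So its perimeter = 66.07 mm. Layer 74 (z = 18.5): the cube is present — its section is the full 17×18.5 rectangle (perimeter 71.00 mm); the cylinder at (2, 11.5) is not intersected at this z (z outside [3.5, 9]); the cube at (16, 6.5) does not reach this height (z outside [2.5, 14]); the sphere at (11, -1) is absent (|z−center|=20.000 > r=11.5); After the difference (first − rest): none of the subtracted shapes is present at this height, so the 17×18.5 cube is unchanged — boundary = 71.00 mm. So its perimeter = 71.00 mm. Layer 74 is larger (71.00 vs 66.07 mm).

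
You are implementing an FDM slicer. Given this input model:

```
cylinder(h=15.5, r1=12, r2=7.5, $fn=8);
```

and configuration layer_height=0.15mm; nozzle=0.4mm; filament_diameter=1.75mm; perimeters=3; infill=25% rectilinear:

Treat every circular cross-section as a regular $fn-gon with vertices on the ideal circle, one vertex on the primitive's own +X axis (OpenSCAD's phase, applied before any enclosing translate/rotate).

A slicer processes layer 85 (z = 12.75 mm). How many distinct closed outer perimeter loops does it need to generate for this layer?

At z = 12.75 mm: the cone: at t=0.823 of its height the radius interpolates to r₁+(r₂−r₁)t = 8.298, giving a regular 8-gon of that circumradius. The result has 1 disconnected region.

1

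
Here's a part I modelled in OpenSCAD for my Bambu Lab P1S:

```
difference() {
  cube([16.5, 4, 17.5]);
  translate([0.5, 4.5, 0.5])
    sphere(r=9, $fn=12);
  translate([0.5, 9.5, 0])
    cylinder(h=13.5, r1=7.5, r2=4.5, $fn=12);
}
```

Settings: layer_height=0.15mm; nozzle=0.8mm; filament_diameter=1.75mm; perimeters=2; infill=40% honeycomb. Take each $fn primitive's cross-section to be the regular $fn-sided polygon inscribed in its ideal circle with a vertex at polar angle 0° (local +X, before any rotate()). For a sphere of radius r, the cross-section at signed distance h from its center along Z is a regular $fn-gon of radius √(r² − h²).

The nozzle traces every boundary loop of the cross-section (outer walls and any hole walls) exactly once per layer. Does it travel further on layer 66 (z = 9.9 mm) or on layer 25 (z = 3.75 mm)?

layer 66 (z = 9.9 mm)

Layer 66 (z = 9.9): the cube (footprint 16.5×4) is included at this height (perimeter 41.00 mm); the sphere at (0.5, 4.5) does not reach this height (|z−center|=9.400 > r=9); the cone at (0.5, 9.5) (r1=7.5→r2=4.5) has section circumradius 5.300 here — a regular 12-gon (perimeter = 2·12·5.300·sin(180°/12) = 32.92 mm); After the difference (first − rest): starting from the 16.5×4 cube, the cone at (0.5, 9.5) misses the remaining region (no effect) — boundary = 41.00 mm. So its perimeter = 41.00 mm. Layer 25 (z = 3.75): the 16.5×4 cube contributes its full rectangle (perimeter 41.00 mm); the r=9 sphere at (0.5, 4.5) slices to a regular 12-gon of circumradius 8.393 (√(r²−h²) with h=3.25 from center) (perimeter = 2·12·8.393·sin(180°/12) = 52.13 mm); the cone at (0.5, 9.5) contributes a regular 12-gon of circumradius 6.667 (interpolated between r1=7.5 and r2=4.5 at t=0.278) (perimeter = 2·12·6.667·sin(180°/12) = 41.41 mm); Subtracting the remaining from the first: starting from the 16.5×4 cube, the r=9 sphere at (0.5, 4.5) partially overlaps it — only the 32.86 mm² overlap (of its 211.31 mm²) is removed, clipping the outline; the cone at (0.5, 9.5) misses the remaining region (no effect) — boundary = 25.03 mm. So its perimeter = 25.03 mm. Layer 66 is larger (41.00 vs 25.03 mm).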